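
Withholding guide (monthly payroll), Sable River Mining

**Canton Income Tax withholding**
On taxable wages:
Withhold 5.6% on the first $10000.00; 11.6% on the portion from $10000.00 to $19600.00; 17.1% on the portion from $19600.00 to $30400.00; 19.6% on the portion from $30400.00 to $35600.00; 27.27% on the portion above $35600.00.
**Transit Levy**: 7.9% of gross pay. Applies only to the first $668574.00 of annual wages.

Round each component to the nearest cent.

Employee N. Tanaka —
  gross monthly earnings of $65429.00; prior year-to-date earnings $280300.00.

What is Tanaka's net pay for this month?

$47586.14

Canton Income Tax: taxable = $65429.00
  $4539.60 + 27.27% × ($65429.00 − $35600.00) = $4539.60 + 27.27% × $29829.00 = $12673.97
Transit Levy: 7.9% × $65429.00 = $5168.89
Total withheld: $12673.97 + $5168.89 = $17842.86
Net pay: $65429.00 − $17842.86 = $47586.14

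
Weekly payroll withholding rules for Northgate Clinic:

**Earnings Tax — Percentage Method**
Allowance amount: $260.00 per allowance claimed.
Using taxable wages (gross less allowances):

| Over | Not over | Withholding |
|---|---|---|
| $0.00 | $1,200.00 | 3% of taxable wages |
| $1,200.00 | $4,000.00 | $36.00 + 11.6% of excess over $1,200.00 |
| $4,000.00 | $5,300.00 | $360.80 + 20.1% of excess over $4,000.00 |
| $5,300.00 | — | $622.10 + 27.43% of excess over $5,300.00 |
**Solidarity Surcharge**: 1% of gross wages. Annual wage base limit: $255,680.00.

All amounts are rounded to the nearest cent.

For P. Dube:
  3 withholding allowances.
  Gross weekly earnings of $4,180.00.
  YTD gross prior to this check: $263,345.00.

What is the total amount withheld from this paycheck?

$291.20

Earnings Tax: taxable = $4,180.00 − 3×$260.00 = $3,400.00
  $36.00 + 11.6% × ($3,400.00 − $1,200.00) = $36.00 + 11.6% × $2,200.00 = $291.20
Solidarity Surcharge: YTD $263,345.00 ≥ cap $255,680.00 → $0.00
Total: $291.20 + $0.00 = $291.20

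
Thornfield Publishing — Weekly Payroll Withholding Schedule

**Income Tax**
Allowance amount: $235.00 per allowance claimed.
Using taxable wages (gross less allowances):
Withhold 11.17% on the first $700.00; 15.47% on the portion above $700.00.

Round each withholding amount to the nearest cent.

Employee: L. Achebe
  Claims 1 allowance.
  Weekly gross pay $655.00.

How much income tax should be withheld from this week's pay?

Income Tax: taxable = $655.00 − 1×$235.00 = $420.00
  11.17% × $420.00 = $46.91

$46.91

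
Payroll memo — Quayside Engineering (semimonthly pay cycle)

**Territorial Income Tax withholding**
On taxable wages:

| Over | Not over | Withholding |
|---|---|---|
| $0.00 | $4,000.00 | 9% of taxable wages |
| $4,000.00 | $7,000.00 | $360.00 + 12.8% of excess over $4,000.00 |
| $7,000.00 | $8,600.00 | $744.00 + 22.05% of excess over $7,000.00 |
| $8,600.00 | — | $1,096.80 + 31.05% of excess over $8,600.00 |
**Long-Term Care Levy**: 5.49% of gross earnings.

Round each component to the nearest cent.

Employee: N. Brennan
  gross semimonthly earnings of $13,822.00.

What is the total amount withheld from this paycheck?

$3,477.06

Territorial Income Tax: taxable = $13,822.00
  $1,096.80 + 31.05% × ($13,822.00 − $8,600.00) = $1,096.80 + 31.05% × $5,222.00 = $2,718.23
Long-Term Care Levy: 5.49% × $13,822.00 = $758.83
Total: $2,718.23 + $758.83 = $3,477.06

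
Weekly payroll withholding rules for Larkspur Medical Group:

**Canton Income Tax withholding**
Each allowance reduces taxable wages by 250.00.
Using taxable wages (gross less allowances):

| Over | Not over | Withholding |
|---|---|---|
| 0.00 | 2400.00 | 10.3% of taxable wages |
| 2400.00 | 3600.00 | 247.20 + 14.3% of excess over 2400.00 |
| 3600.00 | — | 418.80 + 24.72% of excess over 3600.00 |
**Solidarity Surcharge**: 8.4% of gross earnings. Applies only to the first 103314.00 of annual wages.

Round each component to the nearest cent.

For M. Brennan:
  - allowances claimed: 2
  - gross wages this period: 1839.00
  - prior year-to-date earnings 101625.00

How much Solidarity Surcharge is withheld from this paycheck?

Solidarity Surcharge: cap 103314.00 − YTD 101625.00 = 1689.00 subject; 8.4% × 1689.00 = 141.88

141.88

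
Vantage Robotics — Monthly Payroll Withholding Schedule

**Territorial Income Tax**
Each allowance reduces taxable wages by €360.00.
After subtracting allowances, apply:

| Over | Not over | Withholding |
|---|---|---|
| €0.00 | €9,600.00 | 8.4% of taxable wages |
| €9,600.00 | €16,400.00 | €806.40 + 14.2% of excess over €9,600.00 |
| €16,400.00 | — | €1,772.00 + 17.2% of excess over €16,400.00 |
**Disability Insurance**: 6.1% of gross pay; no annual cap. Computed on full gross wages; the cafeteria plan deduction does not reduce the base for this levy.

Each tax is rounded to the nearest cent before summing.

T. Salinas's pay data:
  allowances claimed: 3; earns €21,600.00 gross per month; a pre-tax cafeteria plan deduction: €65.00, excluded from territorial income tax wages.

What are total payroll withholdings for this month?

Territorial Income Tax: taxable = €21,600.00 − €65.00 − 3×€360.00 = €20,455.00
  €1,772.00 + 17.2% × (€20,455.00 − €16,400.00) = €1,772.00 + 17.2% × €4,055.00 = €2,469.46
Disability Insurance: 6.1% × €21,600.00 = €1,317.60
Total: €2,469.46 + €1,317.60 = €3,787.06

€3,787.06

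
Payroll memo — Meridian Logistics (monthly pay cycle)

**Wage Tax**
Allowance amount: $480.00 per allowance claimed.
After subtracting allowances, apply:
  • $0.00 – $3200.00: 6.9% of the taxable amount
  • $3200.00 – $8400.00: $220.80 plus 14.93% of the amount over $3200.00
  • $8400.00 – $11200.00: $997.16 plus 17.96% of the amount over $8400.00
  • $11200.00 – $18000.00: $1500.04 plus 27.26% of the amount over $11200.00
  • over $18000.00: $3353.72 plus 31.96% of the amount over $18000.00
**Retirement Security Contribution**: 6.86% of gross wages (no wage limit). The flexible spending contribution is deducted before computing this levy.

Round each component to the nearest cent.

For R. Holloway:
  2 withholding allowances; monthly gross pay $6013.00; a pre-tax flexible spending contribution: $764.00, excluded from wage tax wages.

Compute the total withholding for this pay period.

Wage Tax: taxable = $6013.00 − $764.00 − 2×$480.00 = $4289.00
  $220.80 + 14.93% × ($4289.00 − $3200.00) = $220.80 + 14.93% × $1089.00 = $383.39
Retirement Security Contribution: 6.86% × $5249.00 = $360.08
Total: $383.39 + $360.08 = $743.47

$743.47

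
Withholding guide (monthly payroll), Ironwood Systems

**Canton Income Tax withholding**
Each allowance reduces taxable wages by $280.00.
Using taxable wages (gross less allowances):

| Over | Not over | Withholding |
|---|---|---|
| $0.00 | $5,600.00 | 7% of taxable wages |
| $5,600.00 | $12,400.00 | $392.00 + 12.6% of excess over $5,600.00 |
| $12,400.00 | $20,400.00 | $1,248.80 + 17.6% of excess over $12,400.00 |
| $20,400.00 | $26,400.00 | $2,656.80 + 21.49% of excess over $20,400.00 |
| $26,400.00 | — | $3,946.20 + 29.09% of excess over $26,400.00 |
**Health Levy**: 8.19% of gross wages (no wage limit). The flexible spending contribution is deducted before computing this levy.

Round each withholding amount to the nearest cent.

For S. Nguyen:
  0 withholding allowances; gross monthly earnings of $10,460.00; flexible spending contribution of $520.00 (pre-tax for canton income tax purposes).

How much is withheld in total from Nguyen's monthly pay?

$1,752.93

Canton Income Tax: taxable = $10,460.00 − $520.00 = $9,940.00
  $392.00 + 12.6% × ($9,940.00 − $5,600.00) = $392.00 + 12.6% × $4,340.00 = $938.84
Health Levy: 8.19% × $9,940.00 = $814.09
Total: $938.84 + $814.09 = $1,752.93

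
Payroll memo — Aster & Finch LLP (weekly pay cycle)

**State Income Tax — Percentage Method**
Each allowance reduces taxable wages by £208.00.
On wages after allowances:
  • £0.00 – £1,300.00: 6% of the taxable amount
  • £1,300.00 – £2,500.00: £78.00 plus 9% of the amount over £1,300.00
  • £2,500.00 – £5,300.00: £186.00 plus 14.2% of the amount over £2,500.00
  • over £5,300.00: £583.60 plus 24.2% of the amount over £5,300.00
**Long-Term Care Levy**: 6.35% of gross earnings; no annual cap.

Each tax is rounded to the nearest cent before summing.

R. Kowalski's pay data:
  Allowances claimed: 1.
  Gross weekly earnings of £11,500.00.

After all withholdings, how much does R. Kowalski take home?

State Income Tax: taxable = £11,500.00 − 1×£208.00 = £11,292.00
  £583.60 + 24.2% × (£11,292.00 − £5,300.00) = £583.60 + 24.2% × £5,992.00 = £2,033.66
Long-Term Care Levy: 6.35% × £11,500.00 = £730.25
Total withheld: £2,033.66 + £730.25 = £2,763.91
Net pay: £11,500.00 − £2,763.91 = £8,736.09

£8,736.09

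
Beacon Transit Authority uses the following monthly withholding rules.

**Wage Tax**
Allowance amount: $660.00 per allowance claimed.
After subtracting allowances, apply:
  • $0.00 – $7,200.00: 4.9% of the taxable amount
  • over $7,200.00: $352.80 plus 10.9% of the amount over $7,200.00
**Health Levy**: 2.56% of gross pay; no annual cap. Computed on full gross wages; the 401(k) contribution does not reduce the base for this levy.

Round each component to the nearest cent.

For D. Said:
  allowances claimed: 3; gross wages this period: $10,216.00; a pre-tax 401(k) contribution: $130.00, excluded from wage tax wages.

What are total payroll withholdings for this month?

$713.08

Wage Tax: taxable = $10,216.00 − $130.00 − 3×$660.00 = $8,106.00
  $352.80 + 10.9% × ($8,106.00 − $7,200.00) = $352.80 + 10.9% × $906.00 = $451.55
Health Levy: 2.56% × $10,216.00 = $261.53
Total: $451.55 + $261.53 = $713.08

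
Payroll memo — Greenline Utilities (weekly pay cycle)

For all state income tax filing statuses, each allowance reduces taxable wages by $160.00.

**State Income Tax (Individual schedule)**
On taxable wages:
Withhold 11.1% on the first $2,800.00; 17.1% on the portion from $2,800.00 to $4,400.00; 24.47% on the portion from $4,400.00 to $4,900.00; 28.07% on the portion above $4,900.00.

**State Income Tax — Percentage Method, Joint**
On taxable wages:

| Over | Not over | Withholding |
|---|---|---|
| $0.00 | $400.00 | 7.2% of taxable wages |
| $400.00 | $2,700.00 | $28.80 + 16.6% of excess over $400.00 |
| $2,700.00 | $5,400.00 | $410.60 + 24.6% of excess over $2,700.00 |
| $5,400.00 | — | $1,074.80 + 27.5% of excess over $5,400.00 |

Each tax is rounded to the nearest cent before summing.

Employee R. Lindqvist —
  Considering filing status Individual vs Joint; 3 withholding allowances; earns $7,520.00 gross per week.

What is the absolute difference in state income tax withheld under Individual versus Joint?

$218.35

State Income Tax (Individual): taxable = $7,520.00 − 3×$160.00 = $7,040.00
  $706.75 + 28.07% × ($7,040.00 − $4,900.00) = $706.75 + 28.07% × $2,140.00 = $1,307.45
State Income Tax (Joint): taxable = $7,520.00 − 3×$160.00 = $7,040.00
  $1,074.80 + 27.5% × ($7,040.00 − $5,400.00) = $1,074.80 + 27.5% × $1,640.00 = $1,525.80
Difference: |$1,307.45 − $1,525.80| = $218.35 (higher under Joint)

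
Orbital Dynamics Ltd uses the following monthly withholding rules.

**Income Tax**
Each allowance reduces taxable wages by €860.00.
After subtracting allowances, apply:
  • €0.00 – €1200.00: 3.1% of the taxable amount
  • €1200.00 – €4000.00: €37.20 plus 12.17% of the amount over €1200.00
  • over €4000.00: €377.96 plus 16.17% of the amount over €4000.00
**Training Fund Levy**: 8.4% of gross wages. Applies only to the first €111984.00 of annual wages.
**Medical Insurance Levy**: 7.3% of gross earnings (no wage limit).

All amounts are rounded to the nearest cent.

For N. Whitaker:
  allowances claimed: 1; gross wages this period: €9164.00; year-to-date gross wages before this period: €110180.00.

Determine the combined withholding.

€1894.43

Income Tax: taxable = €9164.00 − 1×€860.00 = €8304.00
  €377.96 + 16.17% × (€8304.00 − €4000.00) = €377.96 + 16.17% × €4304.00 = €1073.92
Training Fund Levy: cap €111984.00 − YTD €110180.00 = €1804.00 subject; 8.4% × €1804.00 = €151.54
Medical Insurance Levy: 7.3% × €9164.00 = €668.97
Total: €1073.92 + €151.54 + €668.97 = €1894.43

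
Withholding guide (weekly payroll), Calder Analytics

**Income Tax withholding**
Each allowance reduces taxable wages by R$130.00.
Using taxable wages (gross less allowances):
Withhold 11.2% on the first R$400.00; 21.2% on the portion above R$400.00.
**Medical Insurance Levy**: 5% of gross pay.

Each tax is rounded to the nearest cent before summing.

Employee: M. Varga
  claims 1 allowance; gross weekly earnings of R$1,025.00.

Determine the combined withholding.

Income Tax: taxable = R$1,025.00 − 1×R$130.00 = R$895.00
  R$44.80 + 21.2% × (R$895.00 − R$400.00) = R$44.80 + 21.2% × R$495.00 = R$149.74
Medical Insurance Levy: 5% × R$1,025.00 = R$51.25
Total: R$149.74 + R$51.25 = R$200.99

R$200.99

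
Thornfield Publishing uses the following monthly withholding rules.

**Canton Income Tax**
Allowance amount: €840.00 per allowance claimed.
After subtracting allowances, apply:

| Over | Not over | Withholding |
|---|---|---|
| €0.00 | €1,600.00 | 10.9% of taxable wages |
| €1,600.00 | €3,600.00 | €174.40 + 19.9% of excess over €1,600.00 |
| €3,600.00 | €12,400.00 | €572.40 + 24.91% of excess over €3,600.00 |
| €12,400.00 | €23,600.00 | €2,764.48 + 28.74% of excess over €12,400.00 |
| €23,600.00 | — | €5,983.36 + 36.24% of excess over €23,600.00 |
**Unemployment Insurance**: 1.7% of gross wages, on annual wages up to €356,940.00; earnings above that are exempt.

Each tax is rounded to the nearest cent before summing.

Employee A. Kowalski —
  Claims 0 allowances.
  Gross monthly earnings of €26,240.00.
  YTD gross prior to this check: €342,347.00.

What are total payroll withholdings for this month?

€7,188.18

Canton Income Tax: taxable = €26,240.00
  €5,983.36 + 36.24% × (€26,240.00 − €23,600.00) = €5,983.36 + 36.24% × €2,640.00 = €6,940.10
Unemployment Insurance: cap €356,940.00 − YTD €342,347.00 = €14,593.00 subject; 1.7% × €14,593.00 = €248.08
Total: €6,940.10 + €248.08 = €7,188.18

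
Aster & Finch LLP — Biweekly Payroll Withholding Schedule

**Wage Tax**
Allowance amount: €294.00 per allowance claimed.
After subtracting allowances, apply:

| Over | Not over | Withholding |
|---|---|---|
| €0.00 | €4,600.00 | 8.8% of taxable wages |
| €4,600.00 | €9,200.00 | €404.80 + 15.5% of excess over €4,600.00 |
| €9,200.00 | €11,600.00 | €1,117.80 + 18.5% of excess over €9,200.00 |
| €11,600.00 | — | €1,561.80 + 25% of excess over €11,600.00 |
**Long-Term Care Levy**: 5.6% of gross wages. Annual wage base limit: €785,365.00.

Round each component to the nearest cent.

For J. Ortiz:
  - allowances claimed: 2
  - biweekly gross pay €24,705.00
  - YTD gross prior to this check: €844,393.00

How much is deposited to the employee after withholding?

Wage Tax: taxable = €24,705.00 − 2×€294.00 = €24,117.00
  €1,561.80 + 25% × (€24,117.00 − €11,600.00) = €1,561.80 + 25% × €12,517.00 = €4,691.05
Long-Term Care Levy: YTD €844,393.00 ≥ cap €785,365.00 → €0.00
Total withheld: €4,691.05 + €0.00 = €4,691.05
Net pay: €24,705.00 − €4,691.05 = €20,013.95

€20,013.95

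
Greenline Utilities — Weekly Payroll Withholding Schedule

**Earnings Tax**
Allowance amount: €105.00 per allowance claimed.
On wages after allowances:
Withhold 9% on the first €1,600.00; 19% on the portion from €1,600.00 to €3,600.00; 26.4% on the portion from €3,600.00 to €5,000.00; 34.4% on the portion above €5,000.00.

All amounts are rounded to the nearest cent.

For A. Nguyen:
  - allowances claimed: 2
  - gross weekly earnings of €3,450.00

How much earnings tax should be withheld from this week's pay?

Earnings Tax: taxable = €3,450.00 − 2×€105.00 = €3,240.00
  €144.00 + 19% × (€3,240.00 − €1,600.00) = €144.00 + 19% × €1,640.00 = €455.60

€455.60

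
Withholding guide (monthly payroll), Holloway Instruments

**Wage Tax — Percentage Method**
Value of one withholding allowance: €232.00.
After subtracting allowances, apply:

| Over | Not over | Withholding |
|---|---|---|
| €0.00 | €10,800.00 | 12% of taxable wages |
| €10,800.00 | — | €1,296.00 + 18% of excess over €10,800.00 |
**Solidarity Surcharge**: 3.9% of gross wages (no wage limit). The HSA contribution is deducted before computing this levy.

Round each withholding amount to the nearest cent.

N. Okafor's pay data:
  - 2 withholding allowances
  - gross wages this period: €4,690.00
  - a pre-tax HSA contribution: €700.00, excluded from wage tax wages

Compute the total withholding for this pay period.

€578.73

Wage Tax: taxable = €4,690.00 − €700.00 − 2×€232.00 = €3,526.00
  12% × €3,526.00 = €423.12
Solidarity Surcharge: 3.9% × €3,990.00 = €155.61
Total: €423.12 + €155.61 = €578.73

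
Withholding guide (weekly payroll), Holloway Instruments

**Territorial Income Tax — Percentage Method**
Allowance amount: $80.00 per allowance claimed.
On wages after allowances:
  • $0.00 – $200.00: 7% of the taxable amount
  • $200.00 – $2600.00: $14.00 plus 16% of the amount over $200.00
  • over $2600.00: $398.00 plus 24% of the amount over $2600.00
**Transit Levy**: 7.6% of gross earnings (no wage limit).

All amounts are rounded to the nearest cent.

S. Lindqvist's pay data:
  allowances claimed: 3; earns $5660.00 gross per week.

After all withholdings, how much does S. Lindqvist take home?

$4155.04

Territorial Income Tax: taxable = $5660.00 − 3×$80.00 = $5420.00
  $398.00 + 24% × ($5420.00 − $2600.00) = $398.00 + 24% × $2820.00 = $1074.80
Transit Levy: 7.6% × $5660.00 = $430.16
Total withheld: $1074.80 + $430.16 = $1504.96
Net pay: $5660.00 − $1504.96 = $4155.04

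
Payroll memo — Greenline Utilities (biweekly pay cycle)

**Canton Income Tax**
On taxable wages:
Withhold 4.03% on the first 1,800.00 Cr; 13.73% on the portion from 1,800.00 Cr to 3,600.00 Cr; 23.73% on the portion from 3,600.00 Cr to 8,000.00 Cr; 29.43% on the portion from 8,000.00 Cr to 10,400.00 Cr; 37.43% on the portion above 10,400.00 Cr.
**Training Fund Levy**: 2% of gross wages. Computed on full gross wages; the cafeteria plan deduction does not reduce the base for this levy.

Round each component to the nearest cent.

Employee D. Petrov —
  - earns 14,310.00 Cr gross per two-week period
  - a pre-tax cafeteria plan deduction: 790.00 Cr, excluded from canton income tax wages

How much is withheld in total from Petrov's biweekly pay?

3,524.14 Cr

Canton Income Tax: taxable = 14,310.00 Cr − 790.00 Cr = 13,520.00 Cr
  2,070.12 Cr + 37.43% × (13,520.00 Cr − 10,400.00 Cr) = 2,070.12 Cr + 37.43% × 3,120.00 Cr = 3,237.94 Cr
Training Fund Levy: 2% × 14,310.00 Cr = 286.20 Cr
Total: 3,237.94 Cr + 286.20 Cr = 3,524.14 Cr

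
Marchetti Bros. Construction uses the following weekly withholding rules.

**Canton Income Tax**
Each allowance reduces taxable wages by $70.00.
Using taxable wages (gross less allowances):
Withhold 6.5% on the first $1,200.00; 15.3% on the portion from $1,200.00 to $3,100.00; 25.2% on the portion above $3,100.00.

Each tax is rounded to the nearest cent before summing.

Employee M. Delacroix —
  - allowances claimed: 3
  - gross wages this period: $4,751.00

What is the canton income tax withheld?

Canton Income Tax: taxable = $4,751.00 − 3×$70.00 = $4,541.00
  $368.70 + 25.2% × ($4,541.00 − $3,100.00) = $368.70 + 25.2% × $1,441.00 = $731.83

$731.83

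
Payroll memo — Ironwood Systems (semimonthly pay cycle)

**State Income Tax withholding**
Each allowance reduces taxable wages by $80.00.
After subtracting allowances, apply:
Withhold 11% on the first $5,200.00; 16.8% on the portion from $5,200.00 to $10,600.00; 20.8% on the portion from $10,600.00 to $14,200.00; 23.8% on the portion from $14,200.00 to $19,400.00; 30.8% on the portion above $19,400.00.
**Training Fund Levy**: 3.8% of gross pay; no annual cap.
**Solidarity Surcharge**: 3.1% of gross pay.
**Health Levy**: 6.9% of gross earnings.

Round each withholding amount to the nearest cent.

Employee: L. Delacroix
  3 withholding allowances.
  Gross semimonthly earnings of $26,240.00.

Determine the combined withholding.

$9,119.52

State Income Tax: taxable = $26,240.00 − 3×$80.00 = $26,000.00
  $3,465.60 + 30.8% × ($26,000.00 − $19,400.00) = $3,465.60 + 30.8% × $6,600.00 = $5,498.40
Training Fund Levy: 3.8% × $26,240.00 = $997.12
Solidarity Surcharge: 3.1% × $26,240.00 = $813.44
Health Levy: 6.9% × $26,240.00 = $1,810.56
Total: $5,498.40 + $997.12 + $813.44 + $1,810.56 = $9,119.52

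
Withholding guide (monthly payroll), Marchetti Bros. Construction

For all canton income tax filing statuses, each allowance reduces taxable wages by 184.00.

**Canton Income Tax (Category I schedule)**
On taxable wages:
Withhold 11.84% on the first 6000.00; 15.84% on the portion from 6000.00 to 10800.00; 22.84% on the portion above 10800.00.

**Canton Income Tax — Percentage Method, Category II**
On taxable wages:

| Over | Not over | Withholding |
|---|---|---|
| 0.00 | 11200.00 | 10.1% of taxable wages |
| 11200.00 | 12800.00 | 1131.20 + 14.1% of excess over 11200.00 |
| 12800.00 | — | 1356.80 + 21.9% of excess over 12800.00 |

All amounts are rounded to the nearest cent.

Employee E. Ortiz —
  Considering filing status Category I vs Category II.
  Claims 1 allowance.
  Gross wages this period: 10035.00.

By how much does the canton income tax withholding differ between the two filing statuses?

325.45

Canton Income Tax (Category I): taxable = 10035.00 − 1×184.00 = 9851.00
  710.40 + 15.84% × (9851.00 − 6000.00) = 710.40 + 15.84% × 3851.00 = 1320.40
Canton Income Tax (Category II): taxable = 10035.00 − 1×184.00 = 9851.00
  10.1% × 9851.00 = 994.95
Difference: |1320.40 − 994.95| = 325.45 (higher under Category I)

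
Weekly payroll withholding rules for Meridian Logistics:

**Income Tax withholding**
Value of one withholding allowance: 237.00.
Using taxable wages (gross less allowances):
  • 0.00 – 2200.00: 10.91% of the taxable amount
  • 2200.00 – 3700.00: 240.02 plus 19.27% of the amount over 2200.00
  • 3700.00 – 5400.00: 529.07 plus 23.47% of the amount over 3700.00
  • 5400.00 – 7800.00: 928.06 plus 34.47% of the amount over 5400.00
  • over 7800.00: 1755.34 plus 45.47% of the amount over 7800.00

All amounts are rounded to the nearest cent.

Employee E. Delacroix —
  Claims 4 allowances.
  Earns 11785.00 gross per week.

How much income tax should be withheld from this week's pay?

3136.26

Income Tax: taxable = 11785.00 − 4×237.00 = 10837.00
  1755.34 + 45.47% × (10837.00 − 7800.00) = 1755.34 + 45.47% × 3037.00 = 3136.26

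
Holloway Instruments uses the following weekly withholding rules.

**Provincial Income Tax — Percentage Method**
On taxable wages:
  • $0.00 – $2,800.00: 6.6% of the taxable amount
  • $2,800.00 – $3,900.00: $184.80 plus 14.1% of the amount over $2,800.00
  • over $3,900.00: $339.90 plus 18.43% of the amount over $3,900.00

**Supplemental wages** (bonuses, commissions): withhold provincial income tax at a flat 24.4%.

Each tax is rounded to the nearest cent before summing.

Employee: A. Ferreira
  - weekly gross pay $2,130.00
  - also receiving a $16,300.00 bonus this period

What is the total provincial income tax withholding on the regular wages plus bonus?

$4,117.78

Provincial Income Tax: taxable = $2,130.00
  6.6% × $2,130.00 = $140.58
Supplemental (24.4% flat on bonus): 24.4% × $16,300.00 = $3,977.20
Total provincial income tax: $140.58 + $3,977.20 = $4,117.78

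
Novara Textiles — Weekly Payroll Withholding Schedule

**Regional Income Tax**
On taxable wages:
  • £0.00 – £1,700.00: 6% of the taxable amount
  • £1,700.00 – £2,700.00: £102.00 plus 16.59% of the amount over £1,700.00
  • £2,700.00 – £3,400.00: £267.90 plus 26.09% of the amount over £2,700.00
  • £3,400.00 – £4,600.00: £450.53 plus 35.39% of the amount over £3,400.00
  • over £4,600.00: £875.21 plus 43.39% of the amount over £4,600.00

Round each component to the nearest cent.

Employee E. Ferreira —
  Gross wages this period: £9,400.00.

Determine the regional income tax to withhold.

Regional Income Tax: taxable = £9,400.00
  £875.21 + 43.39% × (£9,400.00 − £4,600.00) = £875.21 + 43.39% × £4,800.00 = £2,957.93

£2,957.93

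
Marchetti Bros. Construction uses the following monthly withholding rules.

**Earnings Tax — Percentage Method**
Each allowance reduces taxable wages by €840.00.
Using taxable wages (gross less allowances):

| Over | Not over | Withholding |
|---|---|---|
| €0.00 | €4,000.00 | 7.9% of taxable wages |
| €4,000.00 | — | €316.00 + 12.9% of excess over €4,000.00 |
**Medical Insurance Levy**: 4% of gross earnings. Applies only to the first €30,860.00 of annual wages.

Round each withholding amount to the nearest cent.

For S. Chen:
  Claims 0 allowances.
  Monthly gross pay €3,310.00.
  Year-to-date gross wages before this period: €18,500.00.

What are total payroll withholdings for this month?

Earnings Tax: taxable = €3,310.00
  7.9% × €3,310.00 = €261.49
Medical Insurance Levy: 4% × €3,310.00 = €132.40
Total: €261.49 + €132.40 = €393.89

€393.89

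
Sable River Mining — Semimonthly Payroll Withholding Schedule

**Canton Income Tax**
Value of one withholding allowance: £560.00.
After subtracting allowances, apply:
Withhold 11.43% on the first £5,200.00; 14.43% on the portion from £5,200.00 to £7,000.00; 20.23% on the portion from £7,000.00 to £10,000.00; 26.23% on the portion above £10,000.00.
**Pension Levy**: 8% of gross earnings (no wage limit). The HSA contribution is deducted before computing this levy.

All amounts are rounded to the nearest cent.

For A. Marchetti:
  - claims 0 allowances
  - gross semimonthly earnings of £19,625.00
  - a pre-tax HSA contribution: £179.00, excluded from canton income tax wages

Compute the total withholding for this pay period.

Canton Income Tax: taxable = £19,625.00 − £179.00 = £19,446.00
  £1,461.00 + 26.23% × (£19,446.00 − £10,000.00) = £1,461.00 + 26.23% × £9,446.00 = £3,938.69
Pension Levy: 8% × £19,446.00 = £1,555.68
Total: £3,938.69 + £1,555.68 = £5,494.37

£5,494.37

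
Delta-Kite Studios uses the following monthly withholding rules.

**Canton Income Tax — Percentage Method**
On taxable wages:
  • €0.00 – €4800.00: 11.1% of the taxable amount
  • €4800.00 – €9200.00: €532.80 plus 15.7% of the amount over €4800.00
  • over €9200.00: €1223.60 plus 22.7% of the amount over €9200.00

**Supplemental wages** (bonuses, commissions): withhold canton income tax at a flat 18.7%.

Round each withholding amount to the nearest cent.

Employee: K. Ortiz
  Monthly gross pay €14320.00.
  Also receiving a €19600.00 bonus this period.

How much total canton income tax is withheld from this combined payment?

Canton Income Tax: taxable = €14320.00
  €1223.60 + 22.7% × (€14320.00 − €9200.00) = €1223.60 + 22.7% × €5120.00 = €2385.84
Supplemental (18.7% flat on bonus): 18.7% × €19600.00 = €3665.20
Total canton income tax: €2385.84 + €3665.20 = €6051.04

€6051.04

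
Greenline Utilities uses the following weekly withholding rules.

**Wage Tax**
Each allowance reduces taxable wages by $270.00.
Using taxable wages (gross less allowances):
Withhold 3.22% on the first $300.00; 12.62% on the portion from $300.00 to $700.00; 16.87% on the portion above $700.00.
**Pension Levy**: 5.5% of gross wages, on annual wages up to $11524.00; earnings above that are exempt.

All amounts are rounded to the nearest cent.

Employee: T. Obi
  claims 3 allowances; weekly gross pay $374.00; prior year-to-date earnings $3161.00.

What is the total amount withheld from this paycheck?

Wage Tax: taxable = $374.00 − 3×$270.00 = $-436.00
  Taxable ≤ 0 → $0.00
Pension Levy: 5.5% × $374.00 = $20.57
Total: $0.00 + $20.57 = $20.57

$20.57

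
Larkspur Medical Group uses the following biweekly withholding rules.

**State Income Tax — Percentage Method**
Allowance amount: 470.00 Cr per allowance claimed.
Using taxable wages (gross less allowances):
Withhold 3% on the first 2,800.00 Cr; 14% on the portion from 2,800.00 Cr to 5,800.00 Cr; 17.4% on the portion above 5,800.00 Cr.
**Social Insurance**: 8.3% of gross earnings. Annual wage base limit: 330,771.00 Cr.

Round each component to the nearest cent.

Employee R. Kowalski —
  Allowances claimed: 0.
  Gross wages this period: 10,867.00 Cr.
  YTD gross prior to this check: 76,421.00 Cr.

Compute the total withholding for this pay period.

2,287.62 Cr

State Income Tax: taxable = 10,867.00 Cr
  504.00 Cr + 17.4% × (10,867.00 Cr − 5,800.00 Cr) = 504.00 Cr + 17.4% × 5,067.00 Cr = 1,385.66 Cr
Social Insurance: 8.3% × 10,867.00 Cr = 901.96 Cr
Total: 1,385.66 Cr + 901.96 Cr = 2,287.62 Cr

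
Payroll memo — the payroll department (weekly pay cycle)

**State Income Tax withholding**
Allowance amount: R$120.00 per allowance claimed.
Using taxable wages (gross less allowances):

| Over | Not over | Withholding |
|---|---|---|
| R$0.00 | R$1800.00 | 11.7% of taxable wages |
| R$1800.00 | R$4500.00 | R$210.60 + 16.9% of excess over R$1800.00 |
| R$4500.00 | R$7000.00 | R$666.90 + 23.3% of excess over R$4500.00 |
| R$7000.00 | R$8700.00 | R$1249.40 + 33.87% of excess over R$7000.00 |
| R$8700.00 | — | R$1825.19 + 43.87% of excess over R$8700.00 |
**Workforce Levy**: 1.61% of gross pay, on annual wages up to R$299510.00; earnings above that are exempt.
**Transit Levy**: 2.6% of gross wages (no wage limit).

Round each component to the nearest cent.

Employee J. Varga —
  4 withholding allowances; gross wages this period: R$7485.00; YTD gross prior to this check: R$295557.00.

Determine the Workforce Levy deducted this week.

R$63.64

Workforce Levy: cap R$299510.00 − YTD R$295557.00 = R$3953.00 subject; 1.61% × R$3953.00 = R$63.64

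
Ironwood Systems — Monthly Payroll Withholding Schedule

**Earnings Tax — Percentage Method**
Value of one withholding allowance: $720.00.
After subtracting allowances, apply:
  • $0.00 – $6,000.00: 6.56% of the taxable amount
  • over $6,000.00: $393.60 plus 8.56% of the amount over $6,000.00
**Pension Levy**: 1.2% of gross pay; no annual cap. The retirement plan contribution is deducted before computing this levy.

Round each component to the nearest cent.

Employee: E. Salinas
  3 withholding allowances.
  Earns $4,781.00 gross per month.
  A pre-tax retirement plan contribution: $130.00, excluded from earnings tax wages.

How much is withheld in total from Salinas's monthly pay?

$219.22

Earnings Tax: taxable = $4,781.00 − $130.00 − 3×$720.00 = $2,491.00
  6.56% × $2,491.00 = $163.41
Pension Levy: 1.2% × $4,651.00 = $55.81
Total: $163.41 + $55.81 = $219.22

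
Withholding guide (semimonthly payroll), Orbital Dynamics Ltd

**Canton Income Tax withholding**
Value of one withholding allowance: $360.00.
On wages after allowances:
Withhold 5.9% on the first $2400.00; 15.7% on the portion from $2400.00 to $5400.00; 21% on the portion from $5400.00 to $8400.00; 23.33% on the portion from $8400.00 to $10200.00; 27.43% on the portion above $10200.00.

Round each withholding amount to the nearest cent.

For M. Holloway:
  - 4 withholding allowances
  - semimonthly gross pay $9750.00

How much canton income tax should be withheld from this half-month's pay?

Canton Income Tax: taxable = $9750.00 − 4×$360.00 = $8310.00
  $612.60 + 21% × ($8310.00 − $5400.00) = $612.60 + 21% × $2910.00 = $1223.70

$1223.70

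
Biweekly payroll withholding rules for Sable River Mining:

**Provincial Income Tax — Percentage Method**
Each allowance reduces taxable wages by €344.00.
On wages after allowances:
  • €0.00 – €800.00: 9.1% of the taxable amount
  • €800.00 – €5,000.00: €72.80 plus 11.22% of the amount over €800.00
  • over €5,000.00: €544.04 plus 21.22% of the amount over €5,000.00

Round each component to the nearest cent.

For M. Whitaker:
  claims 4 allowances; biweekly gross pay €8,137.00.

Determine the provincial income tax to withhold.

Provincial Income Tax: taxable = €8,137.00 − 4×€344.00 = €6,761.00
  €544.04 + 21.22% × (€6,761.00 − €5,000.00) = €544.04 + 21.22% × €1,761.00 = €917.72

€917.72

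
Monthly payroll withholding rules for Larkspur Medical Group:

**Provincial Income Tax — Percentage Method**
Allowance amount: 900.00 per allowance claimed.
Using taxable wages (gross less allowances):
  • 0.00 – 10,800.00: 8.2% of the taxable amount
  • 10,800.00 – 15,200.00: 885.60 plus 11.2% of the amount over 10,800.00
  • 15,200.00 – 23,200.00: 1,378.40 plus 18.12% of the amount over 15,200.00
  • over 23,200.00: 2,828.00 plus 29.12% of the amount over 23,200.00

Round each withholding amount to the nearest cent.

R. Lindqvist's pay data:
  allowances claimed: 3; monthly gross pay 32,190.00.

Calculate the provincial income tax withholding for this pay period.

4,659.65

Provincial Income Tax: taxable = 32,190.00 − 3×900.00 = 29,490.00
  2,828.00 + 29.12% × (29,490.00 − 23,200.00) = 2,828.00 + 29.12% × 6,290.00 = 4,659.65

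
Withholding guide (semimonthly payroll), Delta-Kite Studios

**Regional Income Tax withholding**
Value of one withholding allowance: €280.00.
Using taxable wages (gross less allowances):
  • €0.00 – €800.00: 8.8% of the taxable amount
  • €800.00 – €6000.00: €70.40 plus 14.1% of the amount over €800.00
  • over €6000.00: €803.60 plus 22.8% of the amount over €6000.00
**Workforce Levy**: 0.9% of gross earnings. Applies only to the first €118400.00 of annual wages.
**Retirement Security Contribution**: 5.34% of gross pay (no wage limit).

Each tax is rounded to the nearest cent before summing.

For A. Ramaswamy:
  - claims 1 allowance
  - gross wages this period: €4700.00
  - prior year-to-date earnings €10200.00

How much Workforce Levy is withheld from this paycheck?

Workforce Levy: 0.9% × €4700.00 = €42.30

€42.30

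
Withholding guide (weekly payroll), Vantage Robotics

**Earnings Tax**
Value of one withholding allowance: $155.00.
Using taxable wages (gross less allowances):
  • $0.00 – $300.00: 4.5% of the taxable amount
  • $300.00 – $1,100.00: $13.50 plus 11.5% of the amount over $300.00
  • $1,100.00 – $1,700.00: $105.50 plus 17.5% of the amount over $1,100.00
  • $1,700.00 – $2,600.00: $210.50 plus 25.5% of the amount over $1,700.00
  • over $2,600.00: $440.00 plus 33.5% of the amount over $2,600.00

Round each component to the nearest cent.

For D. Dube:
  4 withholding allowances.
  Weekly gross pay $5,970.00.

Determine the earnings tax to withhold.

Earnings Tax: taxable = $5,970.00 − 4×$155.00 = $5,350.00
  $440.00 + 33.5% × ($5,350.00 − $2,600.00) = $440.00 + 33.5% × $2,750.00 = $1,361.25

$1,361.25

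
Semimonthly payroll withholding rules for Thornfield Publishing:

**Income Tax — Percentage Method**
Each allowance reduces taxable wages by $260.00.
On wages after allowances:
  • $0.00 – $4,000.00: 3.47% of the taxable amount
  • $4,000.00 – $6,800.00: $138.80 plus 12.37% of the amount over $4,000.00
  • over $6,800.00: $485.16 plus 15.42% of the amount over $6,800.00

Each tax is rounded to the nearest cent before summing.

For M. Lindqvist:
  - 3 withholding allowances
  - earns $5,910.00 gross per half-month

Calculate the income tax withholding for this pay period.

$278.58

Income Tax: taxable = $5,910.00 − 3×$260.00 = $5,130.00
  $138.80 + 12.37% × ($5,130.00 − $4,000.00) = $138.80 + 12.37% × $1,130.00 = $278.58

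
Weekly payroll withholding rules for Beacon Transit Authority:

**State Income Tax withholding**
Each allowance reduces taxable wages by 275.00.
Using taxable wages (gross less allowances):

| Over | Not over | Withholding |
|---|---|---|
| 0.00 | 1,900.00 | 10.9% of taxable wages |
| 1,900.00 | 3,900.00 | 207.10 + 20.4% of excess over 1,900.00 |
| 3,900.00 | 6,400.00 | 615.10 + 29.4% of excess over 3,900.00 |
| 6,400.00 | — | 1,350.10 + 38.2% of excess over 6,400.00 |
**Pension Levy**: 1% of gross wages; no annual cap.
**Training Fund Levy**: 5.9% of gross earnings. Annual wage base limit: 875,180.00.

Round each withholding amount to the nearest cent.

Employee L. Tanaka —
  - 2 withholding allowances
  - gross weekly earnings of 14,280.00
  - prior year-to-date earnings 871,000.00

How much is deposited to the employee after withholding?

State Income Tax: taxable = 14,280.00 − 2×275.00 = 13,730.00
  1,350.10 + 38.2% × (13,730.00 − 6,400.00) = 1,350.10 + 38.2% × 7,330.00 = 4,150.16
Pension Levy: 1% × 14,280.00 = 142.80
Training Fund Levy: cap 875,180.00 − YTD 871,000.00 = 4,180.00 subject; 5.9% × 4,180.00 = 246.62
Total withheld: 4,150.16 + 142.80 + 246.62 = 4,539.58
Net pay: 14,280.00 − 4,539.58 = 9,740.42

9,740.42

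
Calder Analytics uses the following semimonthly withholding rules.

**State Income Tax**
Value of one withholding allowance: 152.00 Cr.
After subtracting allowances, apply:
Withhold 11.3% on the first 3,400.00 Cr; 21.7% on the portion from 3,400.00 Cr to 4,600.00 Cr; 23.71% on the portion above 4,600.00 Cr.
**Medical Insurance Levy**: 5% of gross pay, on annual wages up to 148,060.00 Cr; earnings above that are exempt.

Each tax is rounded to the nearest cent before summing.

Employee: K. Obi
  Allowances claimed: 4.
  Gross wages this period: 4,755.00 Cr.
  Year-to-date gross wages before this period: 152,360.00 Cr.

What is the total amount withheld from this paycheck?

546.30 Cr

State Income Tax: taxable = 4,755.00 Cr − 4×152.00 Cr = 4,147.00 Cr
  384.20 Cr + 21.7% × (4,147.00 Cr − 3,400.00 Cr) = 384.20 Cr + 21.7% × 747.00 Cr = 546.30 Cr
Medical Insurance Levy: YTD 152,360.00 Cr ≥ cap 148,060.00 Cr → 0.00 Cr
Total: 546.30 Cr + 0.00 Cr = 546.30 Cr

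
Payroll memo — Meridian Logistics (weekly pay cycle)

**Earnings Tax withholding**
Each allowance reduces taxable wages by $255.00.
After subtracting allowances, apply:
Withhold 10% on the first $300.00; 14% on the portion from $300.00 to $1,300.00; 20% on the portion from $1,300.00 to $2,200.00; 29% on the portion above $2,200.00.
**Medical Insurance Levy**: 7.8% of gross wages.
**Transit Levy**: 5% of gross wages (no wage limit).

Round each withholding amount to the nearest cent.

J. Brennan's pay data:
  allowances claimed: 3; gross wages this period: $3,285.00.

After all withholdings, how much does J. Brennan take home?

$2,421.72

Earnings Tax: taxable = $3,285.00 − 3×$255.00 = $2,520.00
  $350.00 + 29% × ($2,520.00 − $2,200.00) = $350.00 + 29% × $320.00 = $442.80
Medical Insurance Levy: 7.8% × $3,285.00 = $256.23
Transit Levy: 5% × $3,285.00 = $164.25
Total withheld: $442.80 + $256.23 + $164.25 = $863.28
Net pay: $3,285.00 − $863.28 = $2,421.72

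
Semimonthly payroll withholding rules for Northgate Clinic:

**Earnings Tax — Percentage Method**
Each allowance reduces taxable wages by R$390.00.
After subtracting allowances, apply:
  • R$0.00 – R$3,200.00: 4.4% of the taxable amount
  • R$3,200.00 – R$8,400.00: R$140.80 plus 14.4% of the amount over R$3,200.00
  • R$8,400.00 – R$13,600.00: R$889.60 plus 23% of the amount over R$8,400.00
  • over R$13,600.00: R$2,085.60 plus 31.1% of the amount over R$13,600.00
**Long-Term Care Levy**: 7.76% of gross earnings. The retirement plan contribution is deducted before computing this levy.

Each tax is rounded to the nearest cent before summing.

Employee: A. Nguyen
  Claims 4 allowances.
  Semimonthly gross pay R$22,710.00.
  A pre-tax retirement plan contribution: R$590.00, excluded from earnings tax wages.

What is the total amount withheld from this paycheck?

Earnings Tax: taxable = R$22,710.00 − R$590.00 − 4×R$390.00 = R$20,560.00
  R$2,085.60 + 31.1% × (R$20,560.00 − R$13,600.00) = R$2,085.60 + 31.1% × R$6,960.00 = R$4,250.16
Long-Term Care Levy: 7.76% × R$22,120.00 = R$1,716.51
Total: R$4,250.16 + R$1,716.51 = R$5,966.67

R$5,966.67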